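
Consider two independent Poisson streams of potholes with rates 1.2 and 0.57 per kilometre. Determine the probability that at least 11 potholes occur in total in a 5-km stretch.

0.2764

Independent Poisson processes superpose: combined rate λ = 1.2 + 0.57 = 1.77 per kilometre.
Over the interval, μ = 1.77 × 5 = 8.85 (a 5-km stretch = 5 kilometres).
P(N ≥ 11) = 1 − P(N ≤ 10) ≈ 0.2764.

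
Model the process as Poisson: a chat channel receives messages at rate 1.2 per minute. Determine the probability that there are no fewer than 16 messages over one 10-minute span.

0.1556

Over the interval, μ = 1.2 × 10 = 12 (a 10-minute span = 10 minutes).
P(N ≥ 16) = 1 − P(N ≤ 15) = 1 − Σ_{j=0}^{15} e^(−μ) μ^j/j! ≈ 0.1556.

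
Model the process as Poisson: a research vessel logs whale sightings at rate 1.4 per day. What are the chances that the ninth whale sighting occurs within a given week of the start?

0.6442

Over the interval, μ = 1.4 × 7 = 9.8 (a week = 7 days).
The ninth arrival falls in the interval iff at least 9 events occur there: P(S_9 ≤ t) = P(N ≥ 9) = 1 − P(N ≤ 8) ≈ 0.6442.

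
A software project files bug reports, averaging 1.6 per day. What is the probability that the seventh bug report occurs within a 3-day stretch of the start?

0.2092

Over the interval, μ = 1.6 × 3 = 4.8 (a 3-day stretch = 3 days).
The seventh arrival falls in the interval iff at least 7 events occur there: P(S_7 ≤ t) = P(N ≥ 7) = 1 − P(N ≤ 6) ≈ 0.2092.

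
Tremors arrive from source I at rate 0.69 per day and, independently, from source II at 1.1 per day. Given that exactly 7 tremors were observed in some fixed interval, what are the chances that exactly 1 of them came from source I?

Given the total, each event is independently from source I with probability p = λ_I/(λ_I+λ_II) = 0.69/1.79 ≈ 0.3855.
So K ~ Binomial(7, 0.69/1.79): P(K = 1) = C(7,1) · (0.69/1.79)^1 · (1.1/1.79)^6 ≈ 0.1453.

0.1453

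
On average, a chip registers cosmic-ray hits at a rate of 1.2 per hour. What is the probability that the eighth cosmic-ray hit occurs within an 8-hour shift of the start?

0.7416

Over the interval, μ = 1.2 × 8 = 9.6 (an 8-hour shift = 8 hours).
The eighth arrival falls in the interval iff at least 8 events occur there: P(S_8 ≤ t) = P(N ≥ 8) = 1 − P(N ≤ 7) ≈ 0.7416.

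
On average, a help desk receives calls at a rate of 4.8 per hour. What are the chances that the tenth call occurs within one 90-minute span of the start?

0.1904

Over the interval, μ = 4.8 × 1.5 = 7.2 (a 90-minute span = 1.5 hours).
The tenth arrival falls in the interval iff at least 10 events occur there: P(S_10 ≤ t) = P(N ≥ 10) = 1 − P(N ≤ 9) ≈ 0.1904.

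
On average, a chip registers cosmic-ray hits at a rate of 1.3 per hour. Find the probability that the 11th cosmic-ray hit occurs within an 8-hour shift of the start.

Over the interval, μ = 1.3 × 8 = 10.4 (an 8-hour shift = 8 hours).
The 11th arrival falls in the interval iff at least 11 events occur there: P(S_11 ≤ t) = P(N ≥ 11) = 1 − P(N ≤ 10) ≈ 0.4669.

0.4669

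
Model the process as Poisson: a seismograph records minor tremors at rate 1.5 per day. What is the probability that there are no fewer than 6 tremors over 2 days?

Over the interval, μ = 1.5 × 2 = 3 (2 days).
P(N ≥ 6) = 1 − P(N ≤ 5) = 1 − Σ_{j=0}^{5} e^(−μ) μ^j/j! ≈ 0.0839.

0.0839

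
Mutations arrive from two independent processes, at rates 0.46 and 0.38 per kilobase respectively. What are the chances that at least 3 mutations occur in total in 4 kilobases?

0.6525

Independent Poisson processes superpose: combined rate λ = 0.46 + 0.38 = 0.84 per kilobase.
Over the interval, μ = 0.84 × 4 = 3.36 (4 kilobases).
P(N ≥ 3) = 1 − P(N ≤ 2) ≈ 0.6525.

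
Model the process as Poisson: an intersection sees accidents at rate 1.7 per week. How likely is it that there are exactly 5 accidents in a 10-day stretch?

0.0621

Over the interval, μ = 1.7 × 10/7 ≈ 2.42857 (a 10-day stretch = 10/7 weeks).
P(N = 5) = e^(−μ) μ^5/5! = e^(−2.42857) · 2.42857^5/120 ≈ 0.0621.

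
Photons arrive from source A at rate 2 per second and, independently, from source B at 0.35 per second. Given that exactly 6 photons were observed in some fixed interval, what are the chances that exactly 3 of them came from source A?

0.0407

Given the total, each event is independently from source A with probability p = λ_A/(λ_A+λ_B) = 2/2.35 ≈ 0.8511.
So K ~ Binomial(6, 2/2.35): P(K = 3) = C(6,3) · (2/2.35)^3 · (0.35/2.35)^3 ≈ 0.0407.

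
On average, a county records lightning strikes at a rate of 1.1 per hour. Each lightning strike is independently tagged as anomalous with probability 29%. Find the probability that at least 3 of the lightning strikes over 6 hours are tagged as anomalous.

0.3001

Thinning: the lightning strikes that are tagged as anomalous themselves form a Poisson process with rate 0.29 × 1.1 = 0.319 per hour.
Over the interval, μ = 0.319 × 6 = 1.914 (6 hours).
P(N ≥ 3) = 1 − P(N ≤ 2) ≈ 0.3001.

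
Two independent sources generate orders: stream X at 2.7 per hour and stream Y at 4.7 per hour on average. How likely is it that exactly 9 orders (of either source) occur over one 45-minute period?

Independent Poisson processes superpose: combined rate λ = 2.7 + 4.7 = 7.4 per hour.
Over the interval, μ = 7.4 × 0.75 = 5.55 (a 45-minute period = 0.75 hours).
P(N = 9) = e^(−5.55) · 5.55^9/9! ≈ 0.0535.

0.0535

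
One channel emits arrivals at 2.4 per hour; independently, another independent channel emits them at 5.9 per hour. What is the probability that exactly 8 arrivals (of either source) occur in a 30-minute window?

Independent Poisson processes superpose: combined rate λ = 2.4 + 5.9 = 8.3 per hour.
Over the interval, μ = 8.3 × 0.5 = 4.15 (a 30-minute window = 0.5 hours).
P(N = 8) = e^(−4.15) · 4.15^8/8! ≈ 0.0344.

0.0344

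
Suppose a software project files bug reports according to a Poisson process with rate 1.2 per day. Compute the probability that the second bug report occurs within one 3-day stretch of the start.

0.8743

Over the interval, μ = 1.2 × 3 = 3.6 (a 3-day stretch = 3 days).
The second arrival falls in the interval iff at least 2 events occur there: P(S_2 ≤ t) = P(N ≥ 2) = 1 − P(N ≤ 1) ≈ 0.8743.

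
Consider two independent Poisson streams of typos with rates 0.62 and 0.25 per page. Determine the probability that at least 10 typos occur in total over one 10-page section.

0.3731

Independent Poisson processes superpose: combined rate λ = 0.62 + 0.25 = 0.87 per page.
Over the interval, μ = 0.87 × 10 = 8.7 (a 10-page section = 10 pages).
P(N ≥ 10) = 1 − P(N ≤ 9) ≈ 0.3731.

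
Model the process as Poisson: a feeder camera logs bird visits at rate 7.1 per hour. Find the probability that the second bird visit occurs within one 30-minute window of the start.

0.8693

Over the interval, μ = 7.1 × 0.5 = 3.55 (a 30-minute window = 0.5 hours).
The second arrival falls in the interval iff at least 2 events occur there: P(S_2 ≤ t) = P(N ≥ 2) = 1 − P(N ≤ 1) ≈ 0.8693.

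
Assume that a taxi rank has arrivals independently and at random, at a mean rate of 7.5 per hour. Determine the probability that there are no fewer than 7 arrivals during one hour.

0.6218

With mean μ = 7.5 per hour,
P(N ≥ 7) = 1 − P(N ≤ 6) = 1 − Σ_{j=0}^{6} e^(−μ) μ^j/j! ≈ 0.6218.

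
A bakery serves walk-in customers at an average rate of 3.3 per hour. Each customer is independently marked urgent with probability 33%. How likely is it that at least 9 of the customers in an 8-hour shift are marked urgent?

0.5058

Thinning: the customers that are marked urgent themselves form a Poisson process with rate 0.33 × 3.3 = 1.089 per hour.
Over the interval, μ = 1.089 × 8 = 8.712 (an 8-hour shift = 8 hours).
P(N ≥ 9) = 1 − P(N ≤ 8) ≈ 0.5058.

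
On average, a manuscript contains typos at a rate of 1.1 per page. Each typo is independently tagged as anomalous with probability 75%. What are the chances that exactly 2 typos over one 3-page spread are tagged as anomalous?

Thinning: the typos that are tagged as anomalous themselves form a Poisson process with rate 0.75 × 1.1 = 0.825 per page.
Over the interval, μ = 0.825 × 3 = 2.475 (a 3-page spread = 3 pages).
P(N = 2) = e^(−2.475) · 2.475^2/2! ≈ 0.2578.

0.2578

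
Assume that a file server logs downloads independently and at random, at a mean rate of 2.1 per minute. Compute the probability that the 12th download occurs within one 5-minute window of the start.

0.3613

Over the interval, μ = 2.1 × 5 = 10.5 (a 5-minute window = 5 minutes).
The 12th arrival falls in the interval iff at least 12 events occur there: P(S_12 ≤ t) = P(N ≥ 12) = 1 − P(N ≤ 11) ≈ 0.3613.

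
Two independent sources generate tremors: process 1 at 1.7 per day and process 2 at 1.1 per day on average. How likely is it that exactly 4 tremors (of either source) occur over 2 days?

0.1515

Independent Poisson processes superpose: combined rate λ = 1.7 + 1.1 = 2.8 per day.
Over the interval, μ = 2.8 × 2 = 5.6 (2 days).
P(N = 4) = e^(−5.6) · 5.6^4/4! ≈ 0.1515.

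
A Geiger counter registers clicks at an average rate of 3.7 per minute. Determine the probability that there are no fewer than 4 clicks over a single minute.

With mean μ = 3.7 per minute,
P(N ≥ 4) = 1 − P(N ≤ 3) = 1 − Σ_{j=0}^{3} e^(−μ) μ^j/j! ≈ 0.5058.

0.5058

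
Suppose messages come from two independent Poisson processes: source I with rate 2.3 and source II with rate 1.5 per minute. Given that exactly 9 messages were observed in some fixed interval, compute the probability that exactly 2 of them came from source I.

0.0197

Given the total, each event is independently from source I with probability p = λ_I/(λ_I+λ_II) = 2.3/3.8 ≈ 0.6053.
So K ~ Binomial(9, 2.3/3.8): P(K = 2) = C(9,2) · (2.3/3.8)^2 · (1.5/3.8)^7 ≈ 0.0197.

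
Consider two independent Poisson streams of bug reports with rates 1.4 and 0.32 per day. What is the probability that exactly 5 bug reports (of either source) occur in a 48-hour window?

0.1287

Independent Poisson processes superpose: combined rate λ = 1.4 + 0.32 = 1.72 per day.
Over the interval, μ = 1.72 × 2 = 3.44 (a 48-hour window = 2 days).
P(N = 5) = e^(−3.44) · 3.44^5/5! ≈ 0.1287.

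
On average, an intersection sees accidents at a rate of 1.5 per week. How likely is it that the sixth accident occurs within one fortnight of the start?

Over the interval, μ = 1.5 × 2 = 3 (a fortnight = 2 weeks).
The sixth arrival falls in the interval iff at least 6 events occur there: P(S_6 ≤ t) = P(N ≥ 6) = 1 − P(N ≤ 5) ≈ 0.0839.

0.0839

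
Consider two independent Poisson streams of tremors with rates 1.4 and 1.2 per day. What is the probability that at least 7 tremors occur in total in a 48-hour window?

Independent Poisson processes superpose: combined rate λ = 1.4 + 1.2 = 2.6 per day.
Over the interval, μ = 2.6 × 2 = 5.2 (a 48-hour window = 2 days).
P(N ≥ 7) = 1 − P(N ≤ 6) ≈ 0.2676.

0.2676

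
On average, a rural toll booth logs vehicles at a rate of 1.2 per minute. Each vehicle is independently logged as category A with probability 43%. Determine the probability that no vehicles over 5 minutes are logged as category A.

0.0758

Thinning: the vehicles that are logged as category A themselves form a Poisson process with rate 0.43 × 1.2 = 0.516 per minute.
Over the interval, μ = 0.516 × 5 = 2.58 (5 minutes).
P(N = 0) = e^(−2.58) · 2.58^0/0! ≈ 0.0758.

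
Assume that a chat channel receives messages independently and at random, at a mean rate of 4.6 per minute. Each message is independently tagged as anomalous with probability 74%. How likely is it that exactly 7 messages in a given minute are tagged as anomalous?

Thinning: the messages that are tagged as anomalous themselves form a Poisson process with rate 0.74 × 4.6 = 3.404 per minute.
So μ = 3.404.
P(N = 7) = e^(−3.404) · 3.404^7/7! ≈ 0.0349.

0.0349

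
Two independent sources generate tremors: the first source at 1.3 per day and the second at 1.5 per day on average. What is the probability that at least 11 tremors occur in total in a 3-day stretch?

Independent Poisson processes superpose: combined rate λ = 1.3 + 1.5 = 2.8 per day.
Over the interval, μ = 2.8 × 3 = 8.4 (a 3-day stretch = 3 days).
P(N ≥ 11) = 1 − P(N ≤ 10) ≈ 0.2257.

0.2257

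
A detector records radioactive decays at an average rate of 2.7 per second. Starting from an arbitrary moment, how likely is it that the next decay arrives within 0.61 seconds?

0.8074

Inter-arrival times are exponential with rate λ = 2.7 per second.
P(T ≤ 0.61) = 1 − e^(−λt) = 1 − e^(−2.7 × 0.61) = 1 − e^(−1.647) ≈ 0.8074.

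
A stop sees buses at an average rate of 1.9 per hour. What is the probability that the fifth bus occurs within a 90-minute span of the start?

0.1602

Over the interval, μ = 1.9 × 1.5 = 2.85 (a 90-minute span = 1.5 hours).
The fifth arrival falls in the interval iff at least 5 events occur there: P(S_5 ≤ t) = P(N ≥ 5) = 1 − P(N ≤ 4) ≈ 0.1602.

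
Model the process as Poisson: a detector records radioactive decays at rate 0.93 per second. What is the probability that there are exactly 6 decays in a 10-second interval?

Over the interval, μ = 0.93 × 10 = 9.3 (a 10-second interval = 10 seconds).
P(N = 6) = e^(−μ) μ^6/6! = e^(−9.3) · 9.3^6/720 ≈ 0.0822.

0.0822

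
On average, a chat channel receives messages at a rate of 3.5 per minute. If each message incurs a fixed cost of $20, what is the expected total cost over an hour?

$4200

E[N] = 3.5 × 60 = 210 (an hour = 60 minutes); E[cost] = 210 × $20 = $4200.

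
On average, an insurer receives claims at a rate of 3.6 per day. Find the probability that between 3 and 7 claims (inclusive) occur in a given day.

0.6665

With mean μ = 3.6 per day,
P(3 ≤ N ≤ 7) = Σ_{j=3}^{7} e^(−3.6) · 3.6^j/j! ≈ 0.6665.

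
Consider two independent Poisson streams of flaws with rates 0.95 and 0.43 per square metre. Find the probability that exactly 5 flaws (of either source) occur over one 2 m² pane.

0.0845

Independent Poisson processes superpose: combined rate λ = 0.95 + 0.43 = 1.38 per square metre.
Over the interval, μ = 1.38 × 2 = 2.76 (a 2 m² pane = 2 square metres).
P(N = 5) = e^(−2.76) · 2.76^5/5! ≈ 0.0845.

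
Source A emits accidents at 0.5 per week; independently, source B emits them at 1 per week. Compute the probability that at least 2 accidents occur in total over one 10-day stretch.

0.6313

Independent Poisson processes superpose: combined rate λ = 0.5 + 1 = 1.5 per week.
Over the interval, μ = 1.5 × 10/7 ≈ 2.14286 (a 10-day stretch = 10/7 weeks).
P(N ≥ 2) = 1 − P(N ≤ 1) ≈ 0.6313.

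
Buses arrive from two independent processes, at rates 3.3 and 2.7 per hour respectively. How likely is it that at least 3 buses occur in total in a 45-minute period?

Independent Poisson processes superpose: combined rate λ = 3.3 + 2.7 = 6 per hour.
Over the interval, μ = 6 × 0.75 = 4.5 (a 45-minute period = 0.75 hours).
P(N ≥ 3) = 1 − P(N ≤ 2) ≈ 0.8264.

0.8264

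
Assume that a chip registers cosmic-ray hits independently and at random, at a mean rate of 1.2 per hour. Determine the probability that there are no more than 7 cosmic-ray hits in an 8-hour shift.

Over the interval, μ = 1.2 × 8 = 9.6 (an 8-hour shift = 8 hours).
P(N ≤ 7) = Σ_{j=0}^{7} e^(−μ) μ^j/j! ≈ 0.2584.

0.2584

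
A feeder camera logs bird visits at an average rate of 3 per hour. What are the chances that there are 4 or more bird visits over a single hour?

With mean μ = 3 per hour,
P(N ≥ 4) = 1 − P(N ≤ 3) = 1 − Σ_{j=0}^{3} e^(−μ) μ^j/j! ≈ 0.3528.

0.3528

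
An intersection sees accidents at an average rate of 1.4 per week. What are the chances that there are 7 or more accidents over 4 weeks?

0.3297

Over the interval, μ = 1.4 × 4 = 5.6 (4 weeks).
P(N ≥ 7) = 1 − P(N ≤ 6) = 1 − Σ_{j=0}^{6} e^(−μ) μ^j/j! ≈ 0.3297.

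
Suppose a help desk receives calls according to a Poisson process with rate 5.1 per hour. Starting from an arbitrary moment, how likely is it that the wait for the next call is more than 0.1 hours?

0.6005

The wait for the next event is exponential with rate λ = 5.1 per hour.
P(T > 0.1) = e^(−λt) = e^(−5.1 × 0.1) = e^(−0.51) ≈ 0.6005.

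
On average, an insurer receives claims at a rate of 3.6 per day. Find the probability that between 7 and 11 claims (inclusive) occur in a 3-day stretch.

Over the interval, μ = 3.6 × 3 = 10.8 (a 3-day stretch = 3 days).
P(7 ≤ N ≤ 11) = Σ_{j=7}^{11} e^(−10.8) · 10.8^j/j! ≈ 0.5159.

0.5159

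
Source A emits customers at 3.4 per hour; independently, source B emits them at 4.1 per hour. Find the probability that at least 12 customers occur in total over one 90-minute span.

0.4505

Independent Poisson processes superpose: combined rate λ = 3.4 + 4.1 = 7.5 per hour.
Over the interval, μ = 7.5 × 1.5 = 11.25 (a 90-minute span = 1.5 hours).
P(N ≥ 12) = 1 − P(N ≤ 11) ≈ 0.4505.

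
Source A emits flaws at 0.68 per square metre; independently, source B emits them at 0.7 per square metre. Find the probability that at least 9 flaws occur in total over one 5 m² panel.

Independent Poisson processes superpose: combined rate λ = 0.68 + 0.7 = 1.38 per square metre.
Over the interval, μ = 1.38 × 5 = 6.9 (a 5 m² panel = 5 square metres).
P(N ≥ 9) = 1 − P(N ≤ 8) ≈ 0.2580.

0.2580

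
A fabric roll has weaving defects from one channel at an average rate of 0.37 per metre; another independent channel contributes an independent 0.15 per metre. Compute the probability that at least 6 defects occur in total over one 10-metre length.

Independent Poisson processes superpose: combined rate λ = 0.37 + 0.15 = 0.52 per metre.
Over the interval, μ = 0.52 × 10 = 5.2 (a 10-metre length = 10 metres).
P(N ≥ 6) = 1 − P(N ≤ 5) ≈ 0.4191.

0.4191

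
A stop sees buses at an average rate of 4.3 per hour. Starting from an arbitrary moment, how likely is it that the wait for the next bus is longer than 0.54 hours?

The wait for the next event is exponential with rate λ = 4.3 per hour.
P(T > 0.54) = e^(−λt) = e^(−4.3 × 0.54) = e^(−2.322) ≈ 0.0981.

0.0981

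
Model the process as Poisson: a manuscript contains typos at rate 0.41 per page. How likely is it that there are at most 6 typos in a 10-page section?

0.8786

Over the interval, μ = 0.41 × 10 = 4.1 (a 10-page section = 10 pages).
P(N ≤ 6) = Σ_{j=0}^{6} e^(−μ) μ^j/j! ≈ 0.8786.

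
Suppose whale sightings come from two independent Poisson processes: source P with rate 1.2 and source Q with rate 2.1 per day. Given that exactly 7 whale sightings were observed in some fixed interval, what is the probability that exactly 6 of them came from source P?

0.0103

Given the total, each event is independently from source P with probability p = λ_P/(λ_P+λ_Q) = 1.2/3.3 ≈ 0.3636.
So K ~ Binomial(7, 1.2/3.3): P(K = 6) = C(7,6) · (1.2/3.3)^6 · (2.1/3.3)^1 ≈ 0.0103.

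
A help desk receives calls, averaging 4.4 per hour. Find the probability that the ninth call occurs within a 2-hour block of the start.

0.5177

Over the interval, μ = 4.4 × 2 = 8.8 (a 2-hour block = 2 hours).
The ninth arrival falls in the interval iff at least 9 events occur there: P(S_9 ≤ t) = P(N ≥ 9) = 1 − P(N ≤ 8) ≈ 0.5177.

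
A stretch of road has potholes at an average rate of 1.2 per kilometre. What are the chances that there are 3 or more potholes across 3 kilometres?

Over the interval, μ = 1.2 × 3 = 3.6 (3 kilometres).
P(N ≥ 3) = 1 − P(N ≤ 2) = 1 − Σ_{j=0}^{2} e^(−μ) μ^j/j! ≈ 0.6973.

0.6973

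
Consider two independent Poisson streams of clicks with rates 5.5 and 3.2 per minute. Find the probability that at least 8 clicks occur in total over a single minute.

0.6398

Independent Poisson processes superpose: combined rate λ = 5.5 + 3.2 = 8.7 per minute.
So μ = 8.7.
P(N ≥ 8) = 1 − P(N ≤ 7) ≈ 0.6398.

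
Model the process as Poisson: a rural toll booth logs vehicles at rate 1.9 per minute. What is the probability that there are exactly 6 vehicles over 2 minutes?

0.0936

Over the interval, μ = 1.9 × 2 = 3.8 (2 minutes).
P(N = 6) = e^(−μ) μ^6/6! = e^(−3.8) · 3.8^6/720 ≈ 0.0936.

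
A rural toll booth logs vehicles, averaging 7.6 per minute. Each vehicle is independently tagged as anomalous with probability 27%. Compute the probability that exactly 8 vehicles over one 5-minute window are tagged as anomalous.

0.1066

Thinning: the vehicles that are tagged as anomalous themselves form a Poisson process with rate 0.27 × 7.6 = 2.052 per minute.
Over the interval, μ = 2.052 × 5 = 10.26 (a 5-minute window = 5 minutes).
P(N = 8) = e^(−10.26) · 10.26^8/8! ≈ 0.1066.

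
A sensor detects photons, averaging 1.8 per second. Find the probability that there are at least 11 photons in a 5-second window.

0.2940

Over the interval, μ = 1.8 × 5 = 9 (a 5-second window = 5 seconds).
P(N ≥ 11) = 1 − P(N ≤ 10) = 1 − Σ_{j=0}^{10} e^(−μ) μ^j/j! ≈ 0.2940.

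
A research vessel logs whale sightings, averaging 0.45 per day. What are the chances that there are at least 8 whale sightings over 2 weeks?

0.2983

Over the interval, μ = 0.45 × 14 = 6.3 (2 weeks = 14 days).
P(N ≥ 8) = 1 − P(N ≤ 7) = 1 − Σ_{j=0}^{7} e^(−μ) μ^j/j! ≈ 0.2983.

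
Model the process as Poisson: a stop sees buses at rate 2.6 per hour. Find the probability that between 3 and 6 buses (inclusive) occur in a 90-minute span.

Over the interval, μ = 2.6 × 1.5 = 3.9 (a 90-minute span = 1.5 hours).
P(3 ≤ N ≤ 6) = Σ_{j=3}^{6} e^(−3.9) · 3.9^j/j! ≈ 0.6464.

0.6464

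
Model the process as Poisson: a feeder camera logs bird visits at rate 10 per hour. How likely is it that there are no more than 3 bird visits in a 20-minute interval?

0.5730

Over the interval, μ = 10 × 1/3 ≈ 3.33333 (a 20-minute interval = 1/3 hours).
P(N ≤ 3) = Σ_{j=0}^{3} e^(−μ) μ^j/j! ≈ 0.5730.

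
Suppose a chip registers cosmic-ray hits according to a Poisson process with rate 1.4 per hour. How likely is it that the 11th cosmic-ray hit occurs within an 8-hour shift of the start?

0.5638

Over the interval, μ = 1.4 × 8 = 11.2 (an 8-hour shift = 8 hours).
The 11th arrival falls in the interval iff at least 11 events occur there: P(S_11 ≤ t) = P(N ≥ 11) = 1 − P(N ≤ 10) ≈ 0.5638.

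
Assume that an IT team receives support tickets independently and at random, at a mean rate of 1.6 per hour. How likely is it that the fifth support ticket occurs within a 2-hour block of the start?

0.2194

Over the interval, μ = 1.6 × 2 = 3.2 (a 2-hour block = 2 hours).
The fifth arrival falls in the interval iff at least 5 events occur there: P(S_5 ≤ t) = P(N ≥ 5) = 1 − P(N ≤ 4) ≈ 0.2194.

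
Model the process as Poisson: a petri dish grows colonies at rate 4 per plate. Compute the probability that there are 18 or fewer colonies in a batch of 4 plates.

Over the interval, μ = 4 × 4 = 16 (a batch of 4 plates = 4 plates).
P(N ≤ 18) = Σ_{j=0}^{18} e^(−μ) μ^j/j! ≈ 0.7423.

0.7423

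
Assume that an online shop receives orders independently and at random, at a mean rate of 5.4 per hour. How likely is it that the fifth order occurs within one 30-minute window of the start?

Over the interval, μ = 5.4 × 0.5 = 2.7 (a 30-minute window = 0.5 hours).
The fifth arrival falls in the interval iff at least 5 events occur there: P(S_5 ≤ t) = P(N ≥ 5) = 1 − P(N ≤ 4) ≈ 0.1371.

0.1371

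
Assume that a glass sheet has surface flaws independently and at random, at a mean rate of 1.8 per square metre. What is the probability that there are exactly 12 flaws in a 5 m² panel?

Over the interval, μ = 1.8 × 5 = 9 (a 5 m² panel = 5 square metres).
P(N = 12) = e^(−μ) μ^12/12! = e^(−9) · 9^12/479001600 ≈ 0.0728.

0.0728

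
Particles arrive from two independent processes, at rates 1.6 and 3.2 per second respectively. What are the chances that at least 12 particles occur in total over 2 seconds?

Independent Poisson processes superpose: combined rate λ = 1.6 + 3.2 = 4.8 per second.
Over the interval, μ = 4.8 × 2 = 9.6 (2 seconds).
P(N ≥ 12) = 1 − P(N ≤ 11) ≈ 0.2588.

0.2588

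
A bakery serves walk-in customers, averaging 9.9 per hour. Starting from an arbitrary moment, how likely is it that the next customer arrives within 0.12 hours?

0.6952

Inter-arrival times are exponential with rate λ = 9.9 per hour.
P(T ≤ 0.12) = 1 − e^(−λt) = 1 − e^(−9.9 × 0.12) = 1 − e^(−1.188) ≈ 0.6952.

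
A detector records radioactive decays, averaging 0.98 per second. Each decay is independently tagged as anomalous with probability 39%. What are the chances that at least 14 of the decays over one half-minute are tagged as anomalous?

0.2636

Thinning: the decays that are tagged as anomalous themselves form a Poisson process with rate 0.39 × 0.98 = 0.3822 per second.
Over the interval, μ = 0.3822 × 30 = 11.466 (a half-minute = 30 seconds).
P(N ≥ 14) = 1 − P(N ≤ 13) ≈ 0.2636.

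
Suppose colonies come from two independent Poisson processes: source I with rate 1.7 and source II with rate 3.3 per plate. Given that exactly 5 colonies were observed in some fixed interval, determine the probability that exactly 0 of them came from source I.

0.1252

Given the total, each event is independently from source I with probability p = λ_I/(λ_I+λ_II) = 1.7/5 = 0.3400.
So K ~ Binomial(5, 1.7/5): P(K = 0) = C(5,0) · (1.7/5)^0 · (3.3/5)^5 ≈ 0.1252.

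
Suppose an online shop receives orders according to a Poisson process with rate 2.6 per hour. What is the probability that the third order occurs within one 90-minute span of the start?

Over the interval, μ = 2.6 × 1.5 = 3.9 (a 90-minute span = 1.5 hours).
The third arrival falls in the interval iff at least 3 events occur there: P(S_3 ≤ t) = P(N ≥ 3) = 1 − P(N ≤ 2) ≈ 0.7469.

0.7469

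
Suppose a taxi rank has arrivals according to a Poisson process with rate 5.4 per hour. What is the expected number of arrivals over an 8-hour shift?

43.2

E[N] = λt = 5.4 × 8 = 43.2 (an 8-hour shift = 8 hours).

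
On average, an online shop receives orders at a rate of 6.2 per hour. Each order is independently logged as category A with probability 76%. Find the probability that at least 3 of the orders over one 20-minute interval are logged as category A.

Thinning: the orders that are logged as category A themselves form a Poisson process with rate 0.76 × 6.2 = 4.712 per hour.
Over the interval, μ = 4.712 × 1/3 ≈ 1.57067 (a 20-minute interval = 1/3 hours).
P(N ≥ 3) = 1 − P(N ≤ 2) ≈ 0.2091.

0.2091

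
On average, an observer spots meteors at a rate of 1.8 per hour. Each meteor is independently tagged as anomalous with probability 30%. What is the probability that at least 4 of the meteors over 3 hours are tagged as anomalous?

0.0816

Thinning: the meteors that are tagged as anomalous themselves form a Poisson process with rate 0.3 × 1.8 = 0.54 per hour.
Over the interval, μ = 0.54 × 3 = 1.62 (3 hours).
P(N ≥ 4) = 1 − P(N ≤ 3) ≈ 0.0816.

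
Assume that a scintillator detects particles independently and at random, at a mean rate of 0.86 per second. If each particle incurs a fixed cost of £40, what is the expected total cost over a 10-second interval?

E[N] = 0.86 × 10 = 8.6 (a 10-second interval = 10 seconds); E[cost] = 8.6 × £40 = £344.

£344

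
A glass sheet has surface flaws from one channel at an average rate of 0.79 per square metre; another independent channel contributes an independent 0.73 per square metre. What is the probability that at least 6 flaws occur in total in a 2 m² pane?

Independent Poisson processes superpose: combined rate λ = 0.79 + 0.73 = 1.52 per square metre.
Over the interval, μ = 1.52 × 2 = 3.04 (a 2 m² pane = 2 square metres).
P(N ≥ 6) = 1 − P(N ≤ 5) ≈ 0.0880.

0.0880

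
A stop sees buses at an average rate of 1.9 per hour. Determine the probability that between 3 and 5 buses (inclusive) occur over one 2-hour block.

0.5467

Over the interval, μ = 1.9 × 2 = 3.8 (a 2-hour block = 2 hours).
P(3 ≤ N ≤ 5) = Σ_{j=3}^{5} e^(−3.8) · 3.8^j/j! ≈ 0.5467.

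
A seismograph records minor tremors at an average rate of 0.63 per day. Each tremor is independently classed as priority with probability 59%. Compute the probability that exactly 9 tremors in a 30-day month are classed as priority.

0.1055

Thinning: the tremors that are classed as priority themselves form a Poisson process with rate 0.59 × 0.63 = 0.3717 per day.
Over the interval, μ = 0.3717 × 30 = 11.151 (a 30-day month = 30 days).
P(N = 9) = e^(−11.151) · 11.151^9/9! ≈ 0.1055.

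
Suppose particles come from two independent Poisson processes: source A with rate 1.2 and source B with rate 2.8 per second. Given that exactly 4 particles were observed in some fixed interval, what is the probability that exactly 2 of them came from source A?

Given the total, each event is independently from source A with probability p = λ_A/(λ_A+λ_B) = 1.2/4 = 0.3000.
So K ~ Binomial(4, 1.2/4): P(K = 2) = C(4,2) · (1.2/4)^2 · (2.8/4)^2 ≈ 0.2646.

0.2646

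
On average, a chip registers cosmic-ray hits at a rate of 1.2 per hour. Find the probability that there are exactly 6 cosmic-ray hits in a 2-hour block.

Over the interval, μ = 1.2 × 2 = 2.4 (a 2-hour block = 2 hours).
P(N = 6) = e^(−μ) μ^6/6! = e^(−2.4) · 2.4^6/720 ≈ 0.0241.

0.0241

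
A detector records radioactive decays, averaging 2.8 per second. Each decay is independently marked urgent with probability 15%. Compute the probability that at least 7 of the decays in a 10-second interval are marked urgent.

0.1325

Thinning: the decays that are marked urgent themselves form a Poisson process with rate 0.15 × 2.8 = 0.42 per second.
Over the interval, μ = 0.42 × 10 = 4.2 (a 10-second interval = 10 seconds).
P(N ≥ 7) = 1 − P(N ≤ 6) ≈ 0.1325.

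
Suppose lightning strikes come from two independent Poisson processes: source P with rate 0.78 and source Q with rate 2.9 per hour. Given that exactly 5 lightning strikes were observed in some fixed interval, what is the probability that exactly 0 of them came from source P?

Given the total, each event is independently from source P with probability p = λ_P/(λ_P+λ_Q) = 0.78/3.68 ≈ 0.2120.
So K ~ Binomial(5, 0.78/3.68): P(K = 0) = C(5,0) · (0.78/3.68)^0 · (2.9/3.68)^5 ≈ 0.3039.

0.3039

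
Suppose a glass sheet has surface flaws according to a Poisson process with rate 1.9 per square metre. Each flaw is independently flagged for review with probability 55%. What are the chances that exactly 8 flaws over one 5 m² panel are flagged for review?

Thinning: the flaws that are flagged for review themselves form a Poisson process with rate 0.55 × 1.9 = 1.045 per square metre.
Over the interval, μ = 1.045 × 5 = 5.225 (a 5 m² panel = 5 square metres).
P(N = 8) = e^(−5.225) · 5.225^8/8! ≈ 0.0741.

0.0741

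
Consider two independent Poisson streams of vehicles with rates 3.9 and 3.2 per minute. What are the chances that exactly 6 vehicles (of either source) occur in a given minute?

Independent Poisson processes superpose: combined rate λ = 3.9 + 3.2 = 7.1 per minute.
So μ = 7.1.
P(N = 6) = e^(−7.1) · 7.1^6/6! ≈ 0.1468.

0.1468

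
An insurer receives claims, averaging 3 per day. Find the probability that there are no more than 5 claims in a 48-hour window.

0.4457

Over the interval, μ = 3 × 2 = 6 (a 48-hour window = 2 days).
P(N ≤ 5) = Σ_{j=0}^{5} e^(−μ) μ^j/j! ≈ 0.4457.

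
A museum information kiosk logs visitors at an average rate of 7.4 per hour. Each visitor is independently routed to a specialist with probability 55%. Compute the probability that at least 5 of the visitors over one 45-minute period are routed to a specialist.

0.1936

Thinning: the visitors that are routed to a specialist themselves form a Poisson process with rate 0.55 × 7.4 = 4.07 per hour.
Over the interval, μ = 4.07 × 0.75 = 3.0525 (a 45-minute period = 0.75 hours).
P(N ≥ 5) = 1 − P(N ≤ 4) ≈ 0.1936.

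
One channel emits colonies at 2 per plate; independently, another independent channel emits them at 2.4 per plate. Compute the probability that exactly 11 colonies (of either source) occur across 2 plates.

0.0925

Independent Poisson processes superpose: combined rate λ = 2 + 2.4 = 4.4 per plate.
Over the interval, μ = 4.4 × 2 = 8.8 (2 plates).
P(N = 11) = e^(−8.8) · 8.8^11/11! ≈ 0.0925.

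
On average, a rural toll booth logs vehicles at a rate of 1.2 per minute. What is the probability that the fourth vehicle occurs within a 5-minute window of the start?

0.8488

Over the interval, μ = 1.2 × 5 = 6 (a 5-minute window = 5 minutes).
The fourth arrival falls in the interval iff at least 4 events occur there: P(S_4 ≤ t) = P(N ≥ 4) = 1 − P(N ≤ 3) ≈ 0.8488.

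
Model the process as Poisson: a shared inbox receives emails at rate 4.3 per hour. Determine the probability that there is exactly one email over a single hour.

With mean μ = 4.3 per hour,
P(N = 1) = e^(−μ) μ^1/1! = e^(−4.3) · 4.3^1/1 ≈ 0.0583.

0.0583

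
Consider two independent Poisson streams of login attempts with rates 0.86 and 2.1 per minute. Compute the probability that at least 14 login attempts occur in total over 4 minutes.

Independent Poisson processes superpose: combined rate λ = 0.86 + 2.1 = 2.96 per minute.
Over the interval, μ = 2.96 × 4 = 11.84 (4 minutes).
P(N ≥ 14) = 1 − P(N ≤ 13) ≈ 0.3017.

0.3017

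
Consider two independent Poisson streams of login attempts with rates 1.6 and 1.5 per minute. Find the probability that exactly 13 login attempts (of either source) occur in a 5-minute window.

0.0888

Independent Poisson processes superpose: combined rate λ = 1.6 + 1.5 = 3.1 per minute.
Over the interval, μ = 3.1 × 5 = 15.5 (a 5-minute window = 5 minutes).
P(N = 13) = e^(−15.5) · 15.5^13/13! ≈ 0.0888.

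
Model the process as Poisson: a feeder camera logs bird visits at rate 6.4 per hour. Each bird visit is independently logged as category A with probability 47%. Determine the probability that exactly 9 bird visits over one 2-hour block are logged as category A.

0.0694

Thinning: the bird visits that are logged as category A themselves form a Poisson process with rate 0.47 × 6.4 = 3.008 per hour.
Over the interval, μ = 3.008 × 2 = 6.016 (a 2-hour block = 2 hours).
P(N = 9) = e^(−6.016) · 6.016^9/9! ≈ 0.0694.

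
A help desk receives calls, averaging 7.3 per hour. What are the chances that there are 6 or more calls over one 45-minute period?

Over the interval, μ = 7.3 × 0.75 = 5.475 (a 45-minute period = 0.75 hours).
P(N ≥ 6) = 1 − P(N ≤ 5) = 1 − Σ_{j=0}^{5} e^(−μ) μ^j/j! ≈ 0.4668.

0.4668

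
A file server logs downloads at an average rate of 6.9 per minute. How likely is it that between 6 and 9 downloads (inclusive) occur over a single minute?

With mean μ = 6.9 per minute,
P(6 ≤ N ≤ 9) = Σ_{j=6}^{9} e^(−6.9) · 6.9^j/j! ≈ 0.5268.

0.5268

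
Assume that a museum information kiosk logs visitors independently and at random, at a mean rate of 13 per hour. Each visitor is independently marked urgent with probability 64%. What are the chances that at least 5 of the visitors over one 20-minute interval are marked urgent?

0.1482

Thinning: the visitors that are marked urgent themselves form a Poisson process with rate 0.64 × 13 = 8.32 per hour.
Over the interval, μ = 8.32 × 1/3 ≈ 2.77333 (a 20-minute interval = 1/3 hours).
P(N ≥ 5) = 1 − P(N ≤ 4) ≈ 0.1482.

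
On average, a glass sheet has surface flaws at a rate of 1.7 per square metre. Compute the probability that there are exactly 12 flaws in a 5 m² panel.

0.0604

Over the interval, μ = 1.7 × 5 = 8.5 (a 5 m² panel = 5 square metres).
P(N = 12) = e^(−μ) μ^12/12! = e^(−8.5) · 8.5^12/479001600 ≈ 0.0604.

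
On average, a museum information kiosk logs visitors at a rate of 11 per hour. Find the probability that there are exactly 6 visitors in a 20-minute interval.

Over the interval, μ = 11 × 1/3 ≈ 3.66667 (a 20-minute interval = 1/3 hours).
P(N = 6) = e^(−μ) μ^6/6! = e^(−3.66667) · 3.66667^6/720 ≈ 0.0863.

0.0863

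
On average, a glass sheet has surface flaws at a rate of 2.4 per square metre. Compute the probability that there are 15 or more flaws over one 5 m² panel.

0.2280

Over the interval, μ = 2.4 × 5 = 12 (a 5 m² panel = 5 square metres).
P(N ≥ 15) = 1 − P(N ≤ 14) = 1 − Σ_{j=0}^{14} e^(−μ) μ^j/j! ≈ 0.2280.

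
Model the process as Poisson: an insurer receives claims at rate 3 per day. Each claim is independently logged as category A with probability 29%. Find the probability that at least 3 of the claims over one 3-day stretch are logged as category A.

Thinning: the claims that are logged as category A themselves form a Poisson process with rate 0.29 × 3 = 0.87 per day.
Over the interval, μ = 0.87 × 3 = 2.61 (a 3-day stretch = 3 days).
P(N ≥ 3) = 1 − P(N ≤ 2) ≈ 0.4841.

0.4841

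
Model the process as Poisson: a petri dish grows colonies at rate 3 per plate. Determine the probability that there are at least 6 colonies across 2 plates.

Over the interval, μ = 3 × 2 = 6 (2 plates).
P(N ≥ 6) = 1 − P(N ≤ 5) = 1 − Σ_{j=0}^{5} e^(−μ) μ^j/j! ≈ 0.5543.

0.5543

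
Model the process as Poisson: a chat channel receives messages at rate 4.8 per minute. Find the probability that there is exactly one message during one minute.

0.0395

With mean μ = 4.8 per minute,
P(N = 1) = e^(−μ) μ^1/1! = e^(−4.8) · 4.8^1/1 ≈ 0.0395.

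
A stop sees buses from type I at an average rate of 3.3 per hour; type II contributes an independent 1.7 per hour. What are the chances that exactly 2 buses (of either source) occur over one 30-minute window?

0.2565

Independent Poisson processes superpose: combined rate λ = 3.3 + 1.7 = 5 per hour.
Over the interval, μ = 5 × 0.5 = 2.5 (a 30-minute window = 0.5 hours).
P(N = 2) = e^(−2.5) · 2.5^2/2! ≈ 0.2565.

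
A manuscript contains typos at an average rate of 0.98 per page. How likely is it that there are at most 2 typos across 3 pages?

0.4368

Over the interval, μ = 0.98 × 3 = 2.94 (3 pages).
P(N ≤ 2) = Σ_{j=0}^{2} e^(−μ) μ^j/j! ≈ 0.4368.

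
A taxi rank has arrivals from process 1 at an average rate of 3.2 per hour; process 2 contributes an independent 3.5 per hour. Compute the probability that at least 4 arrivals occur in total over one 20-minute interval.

0.1872

Independent Poisson processes superpose: combined rate λ = 3.2 + 3.5 = 6.7 per hour.
Over the interval, μ = 6.7 × 1/3 ≈ 2.23333 (a 20-minute interval = 1/3 hours).
P(N ≥ 4) = 1 − P(N ≤ 3) ≈ 0.1872.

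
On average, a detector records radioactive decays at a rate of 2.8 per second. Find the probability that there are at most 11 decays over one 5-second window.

0.2600

Over the interval, μ = 2.8 × 5 = 14 (a 5-second window = 5 seconds).
P(N ≤ 11) = Σ_{j=0}^{11} e^(−μ) μ^j/j! ≈ 0.2600.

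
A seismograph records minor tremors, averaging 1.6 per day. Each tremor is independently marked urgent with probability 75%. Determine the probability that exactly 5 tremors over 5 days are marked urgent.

Thinning: the tremors that are marked urgent themselves form a Poisson process with rate 0.75 × 1.6 = 1.2 per day.
Over the interval, μ = 1.2 × 5 = 6 (5 days).
P(N = 5) = e^(−6) · 6^5/5! ≈ 0.1606.

0.1606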